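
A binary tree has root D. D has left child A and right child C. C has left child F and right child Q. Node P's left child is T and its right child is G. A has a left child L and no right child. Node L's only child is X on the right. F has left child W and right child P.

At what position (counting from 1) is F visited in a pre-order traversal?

6

Pre-order visits the node, then its left subtree, then its right subtree.
Visit D.
At D: go left to A.
  Visit A.
  At A: go left to L.
    Visit L.
    At L: no left child.
    At L: go right to X.
      X is a leaf — visit X.
  At A: no right child.
At D: go right to C.
  Visit C.
  At C: go left to F.
    Visit F.
    At F: go left to W.
      W is a leaf — visit W.
    At F: go right to P.
      Visit P.
      At P: go left to T.
        T is a leaf — visit T.
      At P: go right to G.
        G is a leaf — visit G.
  At C: go right to Q.
    Q is a leaf — visit Q.
Full pre-order sequence: D, A, L, X, C, F, W, P, T, G, Q.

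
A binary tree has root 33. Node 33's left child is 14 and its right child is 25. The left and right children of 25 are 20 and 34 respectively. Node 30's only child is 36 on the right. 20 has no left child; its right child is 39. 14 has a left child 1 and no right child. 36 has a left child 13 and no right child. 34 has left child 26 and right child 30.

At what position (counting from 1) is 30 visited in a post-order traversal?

Post-order visits the left subtree, then the right subtree, then the node.
At 33: go left to 14.
  At 14: go left to 1.
    1 is a leaf — visit 1.
  At 14: no right child.
  Visit 14.
At 33: go right to 25.
  At 25: go left to 20.
    At 20: no left child.
    At 20: go right to 39.
      39 is a leaf — visit 39.
    Visit 20.
  At 25: go right to 34.
    At 34: go left to 26.
      26 is a leaf — visit 26.
    At 34: go right to 30.
      At 30: no left child.
      At 30: go right to 36.
        At 36: go left to 13.
          13 is a leaf — visit 13.
        At 36: no right child.
        Visit 36.
      Visit 30.
    Visit 34.
  Visit 25.
Visit 33.
Full post-order sequence: 1, 14, 39, 20, 26, 13, 36, 30, 34, 25, 33.

8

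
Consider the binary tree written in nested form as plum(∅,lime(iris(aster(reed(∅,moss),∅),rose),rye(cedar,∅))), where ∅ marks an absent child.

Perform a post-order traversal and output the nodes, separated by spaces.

moss reed aster rose iris cedar rye lime plum

Post-order visits the left subtree, then the right subtree, then the node.
At plum: no left child.
At plum: go right to lime.
  At lime: go left to iris.
    At iris: go left to aster.
      At aster: go left to reed.
        At reed: no left child.
        At reed: go right to moss.
          moss is a leaf — visit moss.
        Visit reed.
      At aster: no right child.
      Visit aster.
    At iris: go right to rose.
      rose is a leaf — visit rose.
    Visit iris.
  At lime: go right to rye.
    At rye: go left to cedar.
      cedar is a leaf — visit cedar.
    At rye: no right child.
    Visit rye.
  Visit lime.
Visit plum.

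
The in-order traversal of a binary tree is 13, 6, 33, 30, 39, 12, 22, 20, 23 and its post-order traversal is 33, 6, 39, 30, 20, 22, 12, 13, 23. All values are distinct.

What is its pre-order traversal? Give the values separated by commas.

23, 13, 12, 30, 6, 33, 39, 22, 20

The last element of post-order is the root; it splits in-order into left and right subtrees.
Root 23: left subtree has 8 nodes {13, 6, 33, 30, 39, 12, 22, 20}, right has 0 { }.
  Root 13: left subtree has 0 nodes { }, right has 7 {6, 33, 30, 39, 12, 22, 20}.
    Root 12: left subtree has 4 nodes {6, 33, 30, 39}, right has 2 {22, 20}.
      Root 30: left subtree has 2 nodes {6, 33}, right has 1 {39}.
        Root 6: left subtree has 0 nodes { }, right has 1 {33}.
      Root 22: left subtree has 0 nodes { }, right has 1 {20}.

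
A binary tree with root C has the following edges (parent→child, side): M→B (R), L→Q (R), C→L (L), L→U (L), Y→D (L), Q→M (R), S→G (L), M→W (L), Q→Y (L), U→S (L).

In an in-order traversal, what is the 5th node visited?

In-order visits the left subtree, then the node, then the right subtree.
At C: go left to L.
  At L: go left to U.
    At U: go left to S.
      At S: go left to G.
        G is a leaf — visit G.
      Visit S.
      At S: no right child.
    Visit U.
    At U: no right child.
  Visit L.
  At L: go right to Q.
    At Q: go left to Y.
      At Y: go left to D.
        D is a leaf — visit D.
      Visit Y.
      At Y: no right child.
    Visit Q.
    At Q: go right to M.
      At M: go left to W.
        W is a leaf — visit W.
      Visit M.
      At M: go right to B.
        B is a leaf — visit B.
Visit C.
At C: no right child.
Full in-order sequence: G, S, U, L, D, Y, Q, W, M, B, C.

D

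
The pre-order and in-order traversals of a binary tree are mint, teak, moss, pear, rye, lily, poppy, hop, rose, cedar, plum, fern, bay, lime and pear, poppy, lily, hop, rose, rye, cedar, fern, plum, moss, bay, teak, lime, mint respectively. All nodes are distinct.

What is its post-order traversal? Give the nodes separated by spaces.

The first element of pre-order is the root; it splits in-order into left and right subtrees.
Root mint: left subtree has 13 nodes {pear, poppy, lily, hop, rose, rye, cedar, fern, plum, moss, bay, teak, lime}, right has 0 { }.
  Root teak: left subtree has 11 nodes {pear, poppy, lily, hop, rose, rye, cedar, fern, plum, moss, bay}, right has 1 {lime}.
    Root moss: left subtree has 9 nodes {pear, poppy, lily, hop, rose, rye, cedar, fern, plum}, right has 1 {bay}.
      Root pear: left subtree has 0 nodes { }, right has 8 {poppy, lily, hop, rose, rye, cedar, fern, plum}.
        Root rye: left subtree has 4 nodes {poppy, lily, hop, rose}, right has 3 {cedar, fern, plum}.
          Root lily: left subtree has 1 node {poppy}, right has 2 {hop, rose}.
            Root hop: left subtree has 0 nodes { }, right has 1 {rose}.
          Root cedar: left subtree has 0 nodes { }, right has 2 {fern, plum}.
            Root plum: left subtree has 1 node {fern}, right has 0 { }.

poppy rose hop lily fern plum cedar rye pear bay moss lime teak mint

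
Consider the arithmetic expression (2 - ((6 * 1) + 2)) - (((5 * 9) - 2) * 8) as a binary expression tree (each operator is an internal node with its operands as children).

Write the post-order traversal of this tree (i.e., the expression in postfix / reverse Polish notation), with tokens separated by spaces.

2 6 1 * 2 + - 5 9 * 2 - 8 * -

Post-order on an expression tree gives postfix notation: for each operator, emit left operand, right operand, then the operator.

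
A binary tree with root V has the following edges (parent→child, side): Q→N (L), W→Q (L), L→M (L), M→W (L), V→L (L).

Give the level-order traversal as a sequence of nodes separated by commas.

Level-order visits nodes level by level from the root, left to right within each level.
Level 0: V
Level 1: L
Level 2: M
Level 3: W
Level 4: Q
Level 5: N

V, L, M, W, Q, N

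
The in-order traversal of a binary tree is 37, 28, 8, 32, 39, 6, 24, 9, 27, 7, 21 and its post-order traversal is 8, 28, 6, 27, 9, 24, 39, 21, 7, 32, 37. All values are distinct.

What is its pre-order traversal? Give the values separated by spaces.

37 32 28 8 7 39 24 6 9 27 21

The last element of post-order is the root; it splits in-order into left and right subtrees.
Root 37: left subtree has 0 nodes { }, right has 10 {28, 8, 32, 39, 6, 24, 9, 27, 7, 21}.
  Root 32: left subtree has 2 nodes {28, 8}, right has 7 {39, 6, 24, 9, 27, 7, 21}.
    Root 28: left subtree has 0 nodes { }, right has 1 {8}.
    Root 7: left subtree has 5 nodes {39, 6, 24, 9, 27}, right has 1 {21}.
      Root 39: left subtree has 0 nodes { }, right has 4 {6, 24, 9, 27}.
        Root 24: left subtree has 1 node {6}, right has 2 {9, 27}.
          Root 9: left subtree has 0 nodes { }, right has 1 {27}.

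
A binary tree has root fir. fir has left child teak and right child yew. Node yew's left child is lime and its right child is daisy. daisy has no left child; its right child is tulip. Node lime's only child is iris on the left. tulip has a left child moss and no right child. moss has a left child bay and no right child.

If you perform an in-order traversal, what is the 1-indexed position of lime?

4

In-order visits the left subtree, then the node, then the right subtree.
At fir: go left to teak.
  teak is a leaf — visit teak.
Visit fir.
At fir: go right to yew.
  At yew: go left to lime.
    At lime: go left to iris.
      iris is a leaf — visit iris.
    Visit lime.
    At lime: no right child.
  Visit yew.
  At yew: go right to daisy.
    At daisy: no left child.
    Visit daisy.
    At daisy: go right to tulip.
      At tulip: go left to moss.
        At moss: go left to bay.
          bay is a leaf — visit bay.
        Visit moss.
        At moss: no right child.
      Visit tulip.
      At tulip: no right child.
Full in-order sequence: teak, fir, iris, lime, yew, daisy, bay, moss, tulip.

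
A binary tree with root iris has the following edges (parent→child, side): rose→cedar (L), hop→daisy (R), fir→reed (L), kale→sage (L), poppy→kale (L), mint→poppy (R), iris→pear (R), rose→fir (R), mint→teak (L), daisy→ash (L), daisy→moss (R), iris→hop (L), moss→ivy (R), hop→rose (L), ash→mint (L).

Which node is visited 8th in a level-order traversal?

ash

Level-order visits nodes level by level from the root, left to right within each level.
Level 0: iris
Level 1: hop, pear
Level 2: rose, daisy
Level 3: cedar, fir, ash, moss
Level 4: reed, mint, ivy
Level 5: teak, poppy
Level 6: kale
Level 7: sage
Full level-order sequence: iris, hop, pear, rose, daisy, cedar, fir, ash, moss, reed, mint, ivy, teak, poppy, kale, sage.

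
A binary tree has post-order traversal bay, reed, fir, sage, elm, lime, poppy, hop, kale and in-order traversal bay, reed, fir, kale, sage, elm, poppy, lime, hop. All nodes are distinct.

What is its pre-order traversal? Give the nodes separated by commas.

The last element of post-order is the root; it splits in-order into left and right subtrees.
Root kale: left subtree has 3 nodes {bay, reed, fir}, right has 5 {sage, elm, poppy, lime, hop}.
  Root fir: left subtree has 2 nodes {bay, reed}, right has 0 { }.
    Root reed: left subtree has 1 node {bay}, right has 0 { }.
  Root hop: left subtree has 4 nodes {sage, elm, poppy, lime}, right has 0 { }.
    Root poppy: left subtree has 2 nodes {sage, elm}, right has 1 {lime}.
      Root elm: left subtree has 1 node {sage}, right has 0 { }.

kale, fir, reed, bay, hop, poppy, elm, sage, lime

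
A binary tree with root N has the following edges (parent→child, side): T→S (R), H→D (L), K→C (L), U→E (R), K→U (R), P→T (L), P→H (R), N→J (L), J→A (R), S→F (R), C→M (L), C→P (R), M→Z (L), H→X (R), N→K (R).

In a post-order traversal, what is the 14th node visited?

U

Post-order visits the left subtree, then the right subtree, then the node.
At N: go left to J.
  At J: no left child.
  At J: go right to A.
    A is a leaf — visit A.
  Visit J.
At N: go right to K.
  At K: go left to C.
    At C: go left to M.
      At M: go left to Z.
        Z is a leaf — visit Z.
      At M: no right child.
      Visit M.
    At C: go right to P.
      At P: go left to T.
        At T: no left child.
        At T: go right to S.
          At S: no left child.
          At S: go right to F.
            F is a leaf — visit F.
          Visit S.
        Visit T.
      At P: go right to H.
        At H: go left to D.
          D is a leaf — visit D.
        At H: go right to X.
          X is a leaf — visit X.
        Visit H.
      Visit P.
    Visit C.
  At K: go right to U.
    At U: no left child.
    At U: go right to E.
      E is a leaf — visit E.
    Visit U.
  Visit K.
Visit N.
Full post-order sequence: A, J, Z, M, F, S, T, D, X, H, P, C, E, U, K, N.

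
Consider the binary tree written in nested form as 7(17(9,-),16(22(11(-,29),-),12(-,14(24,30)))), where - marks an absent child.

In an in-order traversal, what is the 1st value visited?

9

In-order visits the left subtree, then the node, then the right subtree.
At 7: go left to 17.
  At 17: go left to 9.
    9 is a leaf — visit 9.
  Visit 17.
  At 17: no right child.
Visit 7.
At 7: go right to 16.
  At 16: go left to 22.
    At 22: go left to 11.
      At 11: no left child.
      Visit 11.
      At 11: go right to 29.
        29 is a leaf — visit 29.
    Visit 22.
    At 22: no right child.
  Visit 16.
  At 16: go right to 12.
    At 12: no left child.
    Visit 12.
    At 12: go right to 14.
      At 14: go left to 24.
        24 is a leaf — visit 24.
      Visit 14.
      At 14: go right to 30.
        30 is a leaf — visit 30.
Full in-order sequence: 9, 17, 7, 11, 29, 22, 16, 12, 24, 14, 30.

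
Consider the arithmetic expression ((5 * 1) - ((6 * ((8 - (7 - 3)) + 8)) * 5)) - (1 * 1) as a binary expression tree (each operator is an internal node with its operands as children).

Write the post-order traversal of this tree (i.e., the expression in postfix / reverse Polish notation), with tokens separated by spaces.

5 1 * 6 8 7 3 - - 8 + * 5 * - 1 1 * -

Post-order on an expression tree gives postfix notation: for each operator, emit left operand, right operand, then the operator.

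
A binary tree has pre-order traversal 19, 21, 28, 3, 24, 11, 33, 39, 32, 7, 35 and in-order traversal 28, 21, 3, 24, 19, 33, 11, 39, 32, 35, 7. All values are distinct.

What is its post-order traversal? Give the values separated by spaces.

The first element of pre-order is the root; it splits in-order into left and right subtrees.
Root 19: left subtree has 4 nodes {28, 21, 3, 24}, right has 6 {33, 11, 39, 32, 35, 7}.
  Root 21: left subtree has 1 node {28}, right has 2 {3, 24}.
    Root 3: left subtree has 0 nodes { }, right has 1 {24}.
  Root 11: left subtree has 1 node {33}, right has 4 {39, 32, 35, 7}.
    Root 39: left subtree has 0 nodes { }, right has 3 {32, 35, 7}.
      Root 32: left subtree has 0 nodes { }, right has 2 {35, 7}.
        Root 7: left subtree has 1 node {35}, right has 0 { }.

28 24 3 21 33 35 7 32 39 11 19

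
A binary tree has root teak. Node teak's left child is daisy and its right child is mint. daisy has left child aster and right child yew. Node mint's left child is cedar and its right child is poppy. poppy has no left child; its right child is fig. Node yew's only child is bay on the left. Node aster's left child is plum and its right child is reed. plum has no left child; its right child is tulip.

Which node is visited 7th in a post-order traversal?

Post-order visits the left subtree, then the right subtree, then the node.
At teak: go left to daisy.
  At daisy: go left to aster.
    At aster: go left to plum.
      At plum: no left child.
      At plum: go right to tulip.
        tulip is a leaf — visit tulip.
      Visit plum.
    At aster: go right to reed.
      reed is a leaf — visit reed.
    Visit aster.
  At daisy: go right to yew.
    At yew: go left to bay.
      bay is a leaf — visit bay.
    At yew: no right child.
    Visit yew.
  Visit daisy.
At teak: go right to mint.
  At mint: go left to cedar.
    cedar is a leaf — visit cedar.
  At mint: go right to poppy.
    At poppy: no left child.
    At poppy: go right to fig.
      fig is a leaf — visit fig.
    Visit poppy.
  Visit mint.
Visit teak.
Full post-order sequence: tulip, plum, reed, aster, bay, yew, daisy, cedar, fig, poppy, mint, teak.

daisy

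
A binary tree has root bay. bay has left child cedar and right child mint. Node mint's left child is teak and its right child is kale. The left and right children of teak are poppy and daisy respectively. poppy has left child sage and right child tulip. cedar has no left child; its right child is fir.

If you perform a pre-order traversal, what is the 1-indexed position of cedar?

Pre-order visits the node, then its left subtree, then its right subtree.
Visit bay.
At bay: go left to cedar.
  Visit cedar.
  At cedar: no left child.
  At cedar: go right to fir.
    fir is a leaf — visit fir.
At bay: go right to mint.
  Visit mint.
  At mint: go left to teak.
    Visit teak.
    At teak: go left to poppy.
      Visit poppy.
      At poppy: go left to sage.
        sage is a leaf — visit sage.
      At poppy: go right to tulip.
        tulip is a leaf — visit tulip.
    At teak: go right to daisy.
      daisy is a leaf — visit daisy.
  At mint: go right to kale.
    kale is a leaf — visit kale.
Full pre-order sequence: bay, cedar, fir, mint, teak, poppy, sage, tulip, daisy, kale.

2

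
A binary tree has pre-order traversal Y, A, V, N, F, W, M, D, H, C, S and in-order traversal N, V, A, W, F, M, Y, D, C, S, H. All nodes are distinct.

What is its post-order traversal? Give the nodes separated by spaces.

N V W M F A S C H D Y

The first element of pre-order is the root; it splits in-order into left and right subtrees.
Root Y: left subtree has 6 nodes {N, V, A, W, F, M}, right has 4 {D, C, S, H}.
  Root A: left subtree has 2 nodes {N, V}, right has 3 {W, F, M}.
    Root V: left subtree has 1 node {N}, right has 0 { }.
    Root F: left subtree has 1 node {W}, right has 1 {M}.
  Root D: left subtree has 0 nodes { }, right has 3 {C, S, H}.
    Root H: left subtree has 2 nodes {C, S}, right has 0 { }.
      Root C: left subtree has 0 nodes { }, right has 1 {S}.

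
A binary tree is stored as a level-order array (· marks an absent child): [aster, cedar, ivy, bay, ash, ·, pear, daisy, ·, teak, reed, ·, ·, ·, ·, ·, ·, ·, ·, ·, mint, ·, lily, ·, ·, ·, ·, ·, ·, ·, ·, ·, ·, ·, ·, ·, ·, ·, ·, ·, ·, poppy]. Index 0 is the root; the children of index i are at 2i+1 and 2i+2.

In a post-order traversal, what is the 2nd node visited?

bay

Post-order visits the left subtree, then the right subtree, then the node.
At aster: go left to cedar.
  At cedar: go left to bay.
    At bay: go left to daisy.
      daisy is a leaf — visit daisy.
    At bay: no right child.
    Visit bay.
  At cedar: go right to ash.
    At ash: go left to teak.
      At teak: no left child.
      At teak: go right to mint.
        At mint: go left to poppy.
          poppy is a leaf — visit poppy.
        At mint: no right child.
        Visit mint.
      Visit teak.
    At ash: go right to reed.
      At reed: no left child.
      At reed: go right to lily.
        lily is a leaf — visit lily.
      Visit reed.
    Visit ash.
  Visit cedar.
At aster: go right to ivy.
  At ivy: no left child.
  At ivy: go right to pear.
    pear is a leaf — visit pear.
  Visit ivy.
Visit aster.
Full post-order sequence: daisy, bay, poppy, mint, teak, lily, reed, ash, cedar, pear, ivy, aster.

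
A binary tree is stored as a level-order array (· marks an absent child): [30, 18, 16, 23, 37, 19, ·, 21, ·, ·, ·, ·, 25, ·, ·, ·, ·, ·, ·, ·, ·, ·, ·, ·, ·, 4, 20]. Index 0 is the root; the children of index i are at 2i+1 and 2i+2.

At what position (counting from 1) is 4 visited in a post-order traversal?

Post-order visits the left subtree, then the right subtree, then the node.
At 30: go left to 18.
  At 18: go left to 23.
    At 23: go left to 21.
      21 is a leaf — visit 21.
    At 23: no right child.
    Visit 23.
  At 18: go right to 37.
    37 is a leaf — visit 37.
  Visit 18.
At 30: go right to 16.
  At 16: go left to 19.
    At 19: no left child.
    At 19: go right to 25.
      At 25: go left to 4.
        4 is a leaf — visit 4.
      At 25: go right to 20.
        20 is a leaf — visit 20.
      Visit 25.
    Visit 19.
  At 16: no right child.
  Visit 16.
Visit 30.
Full post-order sequence: 21, 23, 37, 18, 4, 20, 25, 19, 16, 30.

5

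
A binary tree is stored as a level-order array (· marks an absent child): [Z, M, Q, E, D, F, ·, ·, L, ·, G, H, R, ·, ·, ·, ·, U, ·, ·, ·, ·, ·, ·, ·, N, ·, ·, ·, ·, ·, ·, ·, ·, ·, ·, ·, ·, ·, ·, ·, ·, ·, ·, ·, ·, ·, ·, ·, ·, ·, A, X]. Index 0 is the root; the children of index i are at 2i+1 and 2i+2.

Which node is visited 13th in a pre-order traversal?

Pre-order visits the node, then its left subtree, then its right subtree.
Visit Z.
At Z: go left to M.
  Visit M.
  At M: go left to E.
    Visit E.
    At E: no left child.
    At E: go right to L.
      Visit L.
      At L: go left to U.
        U is a leaf — visit U.
      At L: no right child.
  At M: go right to D.
    Visit D.
    At D: no left child.
    At D: go right to G.
      G is a leaf — visit G.
At Z: go right to Q.
  Visit Q.
  At Q: go left to F.
    Visit F.
    At F: go left to H.
      H is a leaf — visit H.
    At F: go right to R.
      Visit R.
      At R: go left to N.
        Visit N.
        At N: go left to A.
          A is a leaf — visit A.
        At N: go right to X.
          X is a leaf — visit X.
      At R: no right child.
  At Q: no right child.
Full pre-order sequence: Z, M, E, L, U, D, G, Q, F, H, R, N, A, X.

A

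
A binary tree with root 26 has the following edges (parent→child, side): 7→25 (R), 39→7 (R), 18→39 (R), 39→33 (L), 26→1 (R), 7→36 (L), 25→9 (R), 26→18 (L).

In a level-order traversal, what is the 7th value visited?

36

Level-order visits nodes level by level from the root, left to right within each level.
Level 0: 26
Level 1: 18, 1
Level 2: 39
Level 3: 33, 7
Level 4: 36, 25
Level 5: 9
Full level-order sequence: 26, 18, 1, 39, 33, 7, 36, 25, 9.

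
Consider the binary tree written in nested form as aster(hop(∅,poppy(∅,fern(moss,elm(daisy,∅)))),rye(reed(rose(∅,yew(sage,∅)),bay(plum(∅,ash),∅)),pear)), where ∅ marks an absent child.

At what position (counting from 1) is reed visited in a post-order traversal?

13

Post-order visits the left subtree, then the right subtree, then the node.
At aster: go left to hop.
  At hop: no left child.
  At hop: go right to poppy.
    At poppy: no left child.
    At poppy: go right to fern.
      At fern: go left to moss.
        moss is a leaf — visit moss.
      At fern: go right to elm.
        At elm: go left to daisy.
          daisy is a leaf — visit daisy.
        At elm: no right child.
        Visit elm.
      Visit fern.
    Visit poppy.
  Visit hop.
At aster: go right to rye.
  At rye: go left to reed.
    At reed: go left to rose.
      At rose: no left child.
      At rose: go right to yew.
        At yew: go left to sage.
          sage is a leaf — visit sage.
        At yew: no right child.
        Visit yew.
      Visit rose.
    At reed: go right to bay.
      At bay: go left to plum.
        At plum: no left child.
        At plum: go right to ash.
          ash is a leaf — visit ash.
        Visit plum.
      At bay: no right child.
      Visit bay.
    Visit reed.
  At rye: go right to pear.
    pear is a leaf — visit pear.
  Visit rye.
Visit aster.
Full post-order sequence: moss, daisy, elm, fern, poppy, hop, sage, yew, rose, ash, plum, bay, reed, pear, rye, aster.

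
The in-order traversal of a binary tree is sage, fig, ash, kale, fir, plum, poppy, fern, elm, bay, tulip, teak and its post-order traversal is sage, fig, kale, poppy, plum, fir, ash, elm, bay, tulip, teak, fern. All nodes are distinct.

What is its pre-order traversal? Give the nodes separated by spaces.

The last element of post-order is the root; it splits in-order into left and right subtrees.
Root fern: left subtree has 7 nodes {sage, fig, ash, kale, fir, plum, poppy}, right has 4 {elm, bay, tulip, teak}.
  Root ash: left subtree has 2 nodes {sage, fig}, right has 4 {kale, fir, plum, poppy}.
    Root fig: left subtree has 1 node {sage}, right has 0 { }.
    Root fir: left subtree has 1 node {kale}, right has 2 {plum, poppy}.
      Root plum: left subtree has 0 nodes { }, right has 1 {poppy}.
  Root teak: left subtree has 3 nodes {elm, bay, tulip}, right has 0 { }.
    Root tulip: left subtree has 2 nodes {elm, bay}, right has 0 { }.
      Root bay: left subtree has 1 node {elm}, right has 0 { }.

fern ash fig sage fir kale plum poppy teak tulip bay elm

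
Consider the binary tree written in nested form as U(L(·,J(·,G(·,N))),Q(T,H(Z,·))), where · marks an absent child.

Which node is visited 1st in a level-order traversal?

Level-order visits nodes level by level from the root, left to right within each level.
Level 0: U
Level 1: L, Q
Level 2: J, T, H
Level 3: G, Z
Level 4: N
Full level-order sequence: U, L, Q, J, T, H, G, Z, N.

U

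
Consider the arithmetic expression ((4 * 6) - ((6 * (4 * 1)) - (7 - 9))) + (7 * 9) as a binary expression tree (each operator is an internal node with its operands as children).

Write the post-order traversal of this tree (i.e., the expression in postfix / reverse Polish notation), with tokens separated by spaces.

Post-order on an expression tree gives postfix notation: for each operator, emit left operand, right operand, then the operator.

4 6 * 6 4 1 * * 7 9 - - - 7 9 * +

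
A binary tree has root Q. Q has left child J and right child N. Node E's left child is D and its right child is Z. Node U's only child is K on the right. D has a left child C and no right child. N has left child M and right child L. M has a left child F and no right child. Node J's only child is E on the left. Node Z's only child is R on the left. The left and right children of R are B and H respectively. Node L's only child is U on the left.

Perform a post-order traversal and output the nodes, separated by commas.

C, D, B, H, R, Z, E, J, F, M, K, U, L, N, Q

Post-order visits the left subtree, then the right subtree, then the node.
At Q: go left to J.
  At J: go left to E.
    At E: go left to D.
      At D: go left to C.
        C is a leaf — visit C.
      At D: no right child.
      Visit D.
    At E: go right to Z.
      At Z: go left to R.
        At R: go left to B.
          B is a leaf — visit B.
        At R: go right to H.
          H is a leaf — visit H.
        Visit R.
      At Z: no right child.
      Visit Z.
    Visit E.
  At J: no right child.
  Visit J.
At Q: go right to N.
  At N: go left to M.
    At M: go left to F.
      F is a leaf — visit F.
    At M: no right child.
    Visit M.
  At N: go right to L.
    At L: go left to U.
      At U: no left child.
      At U: go right to K.
        K is a leaf — visit K.
      Visit U.
    At L: no right child.
    Visit L.
  Visit N.
Visit Q.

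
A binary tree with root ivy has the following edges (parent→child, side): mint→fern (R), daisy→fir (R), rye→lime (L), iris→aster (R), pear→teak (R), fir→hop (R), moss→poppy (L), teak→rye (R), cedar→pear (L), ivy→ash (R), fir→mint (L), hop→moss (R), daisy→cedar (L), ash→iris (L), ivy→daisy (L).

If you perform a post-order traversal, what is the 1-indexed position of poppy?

Post-order visits the left subtree, then the right subtree, then the node.
At ivy: go left to daisy.
  At daisy: go left to cedar.
    At cedar: go left to pear.
      At pear: no left child.
      At pear: go right to teak.
        At teak: no left child.
        At teak: go right to rye.
          At rye: go left to lime.
            lime is a leaf — visit lime.
          At rye: no right child.
          Visit rye.
        Visit teak.
      Visit pear.
    At cedar: no right child.
    Visit cedar.
  At daisy: go right to fir.
    At fir: go left to mint.
      At mint: no left child.
      At mint: go right to fern.
        fern is a leaf — visit fern.
      Visit mint.
    At fir: go right to hop.
      At hop: no left child.
      At hop: go right to moss.
        At moss: go left to poppy.
          poppy is a leaf — visit poppy.
        At moss: no right child.
        Visit moss.
      Visit hop.
    Visit fir.
  Visit daisy.
At ivy: go right to ash.
  At ash: go left to iris.
    At iris: no left child.
    At iris: go right to aster.
      aster is a leaf — visit aster.
    Visit iris.
  At ash: no right child.
  Visit ash.
Visit ivy.
Full post-order sequence: lime, rye, teak, pear, cedar, fern, mint, poppy, moss, hop, fir, daisy, aster, iris, ash, ivy.

8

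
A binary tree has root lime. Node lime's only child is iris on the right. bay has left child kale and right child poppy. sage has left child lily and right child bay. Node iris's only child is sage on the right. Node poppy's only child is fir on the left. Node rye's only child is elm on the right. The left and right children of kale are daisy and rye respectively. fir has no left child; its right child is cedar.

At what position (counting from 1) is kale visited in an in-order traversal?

In-order visits the left subtree, then the node, then the right subtree.
At lime: no left child.
Visit lime.
At lime: go right to iris.
  At iris: no left child.
  Visit iris.
  At iris: go right to sage.
    At sage: go left to lily.
      lily is a leaf — visit lily.
    Visit sage.
    At sage: go right to bay.
      At bay: go left to kale.
        At kale: go left to daisy.
          daisy is a leaf — visit daisy.
        Visit kale.
        At kale: go right to rye.
          At rye: no left child.
          Visit rye.
          At rye: go right to elm.
            elm is a leaf — visit elm.
      Visit bay.
      At bay: go right to poppy.
        At poppy: go left to fir.
          At fir: no left child.
          Visit fir.
          At fir: go right to cedar.
            cedar is a leaf — visit cedar.
        Visit poppy.
        At poppy: no right child.
Full in-order sequence: lime, iris, lily, sage, daisy, kale, rye, elm, bay, fir, cedar, poppy.

6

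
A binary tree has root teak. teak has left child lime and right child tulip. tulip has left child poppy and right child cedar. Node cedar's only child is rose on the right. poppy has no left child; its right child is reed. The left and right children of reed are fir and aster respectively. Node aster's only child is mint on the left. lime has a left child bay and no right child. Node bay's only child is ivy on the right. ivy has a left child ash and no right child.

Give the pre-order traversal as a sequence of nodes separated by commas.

Pre-order visits the node, then its left subtree, then its right subtree.
Visit teak.
At teak: go left to lime.
  Visit lime.
  At lime: go left to bay.
    Visit bay.
    At bay: no left child.
    At bay: go right to ivy.
      Visit ivy.
      At ivy: go left to ash.
        ash is a leaf — visit ash.
      At ivy: no right child.
  At lime: no right child.
At teak: go right to tulip.
  Visit tulip.
  At tulip: go left to poppy.
    Visit poppy.
    At poppy: no left child.
    At poppy: go right to reed.
      Visit reed.
      At reed: go left to fir.
        fir is a leaf — visit fir.
      At reed: go right to aster.
        Visit aster.
        At aster: go left to mint.
          mint is a leaf — visit mint.
        At aster: no right child.
  At tulip: go right to cedar.
    Visit cedar.
    At cedar: no left child.
    At cedar: go right to rose.
      rose is a leaf — visit rose.

teak, lime, bay, ivy, ash, tulip, poppy, reed, fir, aster, mint, cedar, rose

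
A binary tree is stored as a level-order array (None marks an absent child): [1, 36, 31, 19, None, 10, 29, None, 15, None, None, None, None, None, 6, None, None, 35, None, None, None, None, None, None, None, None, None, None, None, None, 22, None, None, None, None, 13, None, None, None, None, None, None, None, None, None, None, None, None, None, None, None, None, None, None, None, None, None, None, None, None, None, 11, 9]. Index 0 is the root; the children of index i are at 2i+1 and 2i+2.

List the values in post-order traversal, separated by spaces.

13 35 15 19 36 10 11 9 22 6 29 31 1

Post-order visits the left subtree, then the right subtree, then the node.
At 1: go left to 36.
  At 36: go left to 19.
    At 19: no left child.
    At 19: go right to 15.
      At 15: go left to 35.
        At 35: go left to 13.
          13 is a leaf — visit 13.
        At 35: no right child.
        Visit 35.
      At 15: no right child.
      Visit 15.
    Visit 19.
  At 36: no right child.
  Visit 36.
At 1: go right to 31.
  At 31: go left to 10.
    10 is a leaf — visit 10.
  At 31: go right to 29.
    At 29: no left child.
    At 29: go right to 6.
      At 6: no left child.
      At 6: go right to 22.
        At 22: go left to 11.
          11 is a leaf — visit 11.
        At 22: go right to 9.
          9 is a leaf — visit 9.
        Visit 22.
      Visit 6.
    Visit 29.
  Visit 31.
Visit 1.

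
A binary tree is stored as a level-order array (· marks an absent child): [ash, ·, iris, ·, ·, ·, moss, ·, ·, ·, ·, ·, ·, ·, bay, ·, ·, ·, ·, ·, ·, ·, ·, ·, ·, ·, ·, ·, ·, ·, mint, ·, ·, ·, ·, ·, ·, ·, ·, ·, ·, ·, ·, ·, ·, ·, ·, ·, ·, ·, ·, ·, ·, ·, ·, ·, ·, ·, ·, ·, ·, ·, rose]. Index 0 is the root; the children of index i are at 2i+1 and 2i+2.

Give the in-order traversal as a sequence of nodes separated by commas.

ash, iris, moss, bay, mint, rose

In-order visits the left subtree, then the node, then the right subtree.
At ash: no left child.
Visit ash.
At ash: go right to iris.
  At iris: no left child.
  Visit iris.
  At iris: go right to moss.
    At moss: no left child.
    Visit moss.
    At moss: go right to bay.
      At bay: no left child.
      Visit bay.
      At bay: go right to mint.
        At mint: no left child.
        Visit mint.
        At mint: go right to rose.
          rose is a leaf — visit rose.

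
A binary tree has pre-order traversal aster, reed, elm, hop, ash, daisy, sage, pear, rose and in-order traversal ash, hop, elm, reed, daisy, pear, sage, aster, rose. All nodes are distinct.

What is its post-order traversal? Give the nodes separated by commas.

ash, hop, elm, pear, sage, daisy, reed, rose, aster

The first element of pre-order is the root; it splits in-order into left and right subtrees.
Root aster: left subtree has 7 nodes {ash, hop, elm, reed, daisy, pear, sage}, right has 1 {rose}.
  Root reed: left subtree has 3 nodes {ash, hop, elm}, right has 3 {daisy, pear, sage}.
    Root elm: left subtree has 2 nodes {ash, hop}, right has 0 { }.
      Root hop: left subtree has 1 node {ash}, right has 0 { }.
    Root daisy: left subtree has 0 nodes { }, right has 2 {pear, sage}.
      Root sage: left subtree has 1 node {pear}, right has 0 { }.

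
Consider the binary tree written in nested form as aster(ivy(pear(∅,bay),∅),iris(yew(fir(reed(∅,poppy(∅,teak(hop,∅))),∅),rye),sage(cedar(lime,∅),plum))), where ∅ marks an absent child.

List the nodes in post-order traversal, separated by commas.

bay, pear, ivy, hop, teak, poppy, reed, fir, rye, yew, lime, cedar, plum, sage, iris, aster

Post-order visits the left subtree, then the right subtree, then the node.
At aster: go left to ivy.
  At ivy: go left to pear.
    At pear: no left child.
    At pear: go right to bay.
      bay is a leaf — visit bay.
    Visit pear.
  At ivy: no right child.
  Visit ivy.
At aster: go right to iris.
  At iris: go left to yew.
    At yew: go left to fir.
      At fir: go left to reed.
        At reed: no left child.
        At reed: go right to poppy.
          At poppy: no left child.
          At poppy: go right to teak.
            At teak: go left to hop.
              hop is a leaf — visit hop.
            At teak: no right child.
            Visit teak.
          Visit poppy.
        Visit reed.
      At fir: no right child.
      Visit fir.
    At yew: go right to rye.
      rye is a leaf — visit rye.
    Visit yew.
  At iris: go right to sage.
    At sage: go left to cedar.
      At cedar: go left to lime.
        lime is a leaf — visit lime.
      At cedar: no right child.
      Visit cedar.
    At sage: go right to plum.
      plum is a leaf — visit plum.
    Visit sage.
  Visit iris.
Visit aster.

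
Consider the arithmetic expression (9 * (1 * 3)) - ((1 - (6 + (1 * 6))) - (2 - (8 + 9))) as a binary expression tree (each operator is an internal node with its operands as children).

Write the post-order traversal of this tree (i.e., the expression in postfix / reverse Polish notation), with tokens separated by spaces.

Post-order on an expression tree gives postfix notation: for each operator, emit left operand, right operand, then the operator.

9 1 3 * * 1 6 1 6 * + - 2 8 9 + - - -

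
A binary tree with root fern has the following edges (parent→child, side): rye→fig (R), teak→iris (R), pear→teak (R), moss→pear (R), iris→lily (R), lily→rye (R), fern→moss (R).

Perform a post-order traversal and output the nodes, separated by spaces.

fig rye lily iris teak pear moss fern

Post-order visits the left subtree, then the right subtree, then the node.
At fern: no left child.
At fern: go right to moss.
  At moss: no left child.
  At moss: go right to pear.
    At pear: no left child.
    At pear: go right to teak.
      At teak: no left child.
      At teak: go right to iris.
        At iris: no left child.
        At iris: go right to lily.
          At lily: no left child.
          At lily: go right to rye.
            At rye: no left child.
            At rye: go right to fig.
              fig is a leaf — visit fig.
            Visit rye.
          Visit lily.
        Visit iris.
      Visit teak.
    Visit pear.
  Visit moss.
Visit fern.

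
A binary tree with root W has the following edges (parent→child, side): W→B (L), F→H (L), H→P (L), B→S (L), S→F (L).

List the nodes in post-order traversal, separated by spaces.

P H F S B W

Post-order visits the left subtree, then the right subtree, then the node.
At W: go left to B.
  At B: go left to S.
    At S: go left to F.
      At F: go left to H.
        At H: go left to P.
          P is a leaf — visit P.
        At H: no right child.
        Visit H.
      At F: no right child.
      Visit F.
    At S: no right child.
    Visit S.
  At B: no right child.
  Visit B.
At W: no right child.
Visit W.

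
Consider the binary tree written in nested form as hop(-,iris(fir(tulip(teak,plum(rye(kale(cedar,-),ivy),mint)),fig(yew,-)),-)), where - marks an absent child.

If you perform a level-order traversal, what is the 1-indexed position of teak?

6

Level-order visits nodes level by level from the root, left to right within each level.
Level 0: hop
Level 1: iris
Level 2: fir
Level 3: tulip, fig
Level 4: teak, plum, yew
Level 5: rye, mint
Level 6: kale, ivy
Level 7: cedar
Full level-order sequence: hop, iris, fir, tulip, fig, teak, plum, yew, rye, mint, kale, ivy, cedar.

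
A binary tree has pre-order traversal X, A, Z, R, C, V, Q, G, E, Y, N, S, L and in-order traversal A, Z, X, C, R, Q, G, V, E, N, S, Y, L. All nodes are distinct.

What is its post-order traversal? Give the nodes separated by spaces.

Z A C G Q S N L Y E V R X

The first element of pre-order is the root; it splits in-order into left and right subtrees.
Root X: left subtree has 2 nodes {A, Z}, right has 10 {C, R, Q, G, V, E, N, S, Y, L}.
  Root A: left subtree has 0 nodes { }, right has 1 {Z}.
  Root R: left subtree has 1 node {C}, right has 8 {Q, G, V, E, N, S, Y, L}.
    Root V: left subtree has 2 nodes {Q, G}, right has 5 {E, N, S, Y, L}.
      Root Q: left subtree has 0 nodes { }, right has 1 {G}.
      Root E: left subtree has 0 nodes { }, right has 4 {N, S, Y, L}.
        Root Y: left subtree has 2 nodes {N, S}, right has 1 {L}.
          Root N: left subtree has 0 nodes { }, right has 1 {S}.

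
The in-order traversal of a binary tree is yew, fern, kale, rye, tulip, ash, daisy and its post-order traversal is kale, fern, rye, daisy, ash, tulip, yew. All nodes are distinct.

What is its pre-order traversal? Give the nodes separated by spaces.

The last element of post-order is the root; it splits in-order into left and right subtrees.
Root yew: left subtree has 0 nodes { }, right has 6 {fern, kale, rye, tulip, ash, daisy}.
  Root tulip: left subtree has 3 nodes {fern, kale, rye}, right has 2 {ash, daisy}.
    Root rye: left subtree has 2 nodes {fern, kale}, right has 0 { }.
      Root fern: left subtree has 0 nodes { }, right has 1 {kale}.
    Root ash: left subtree has 0 nodes { }, right has 1 {daisy}.

yew tulip rye fern kale ash daisy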